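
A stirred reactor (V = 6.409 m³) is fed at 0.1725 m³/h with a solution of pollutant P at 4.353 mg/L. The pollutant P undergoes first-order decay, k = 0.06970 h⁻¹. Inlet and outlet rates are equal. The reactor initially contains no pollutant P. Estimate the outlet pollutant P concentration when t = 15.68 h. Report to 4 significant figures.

Species balance: V dC/dt = Q C_in − Q C − k V C.
dC/dt = (Q/V) C_in − (Q/V + k) C; effective rate a = Q/V + k = 0.0269153 + 0.06970 = 0.0966153 h⁻¹.
C_ss = Q C_in/(Q + kV) = 1.21267 mg/L; C(t) = C_ss + (C₀ − C_ss) e^(−a t).
C(15.68) = 1.21267 + (-1.21267)·e^(−0.0966153·15.68) = 1.21267 + (-1.21267)·0.219824 = 0.946094 mg/L.

0.9461 mg/L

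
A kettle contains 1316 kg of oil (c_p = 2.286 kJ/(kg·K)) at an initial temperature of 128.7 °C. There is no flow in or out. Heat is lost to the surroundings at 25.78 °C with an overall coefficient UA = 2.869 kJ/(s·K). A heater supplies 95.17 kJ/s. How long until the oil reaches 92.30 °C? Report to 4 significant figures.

Lumped-capacitance energy balance: M c_p dT/dt = UA(T_amb − T) + Q̇.
τ = M c_p/UA = 1048.58 s; T_ss = T_amb + Q̇/UA = 25.78 + 95.17/2.869 = 58.9518 °C.
T(t) = T_ss + (T₀ − T_ss)e^(−t/τ); set T = 92.30:
t = −τ ln[(T − T_ss)/(T₀ − T_ss)] = −1048.58 · ln(0.478122) = 773.735 s.

773.7 s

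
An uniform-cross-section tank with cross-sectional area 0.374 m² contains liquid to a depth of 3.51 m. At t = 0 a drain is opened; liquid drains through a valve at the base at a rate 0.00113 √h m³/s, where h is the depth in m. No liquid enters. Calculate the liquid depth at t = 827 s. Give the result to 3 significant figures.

A dh/dt = −Q_out = −0.00113 √h.
∫ h^(−1/2) dh = −(0.00113/A) ∫ dt, giving 2√h = 2√h₀ − (0.00113/A) t.
√h = √3.51 − 0.00113·827/(2·0.374) = 1.8735 − 1.2493 = 0.62415.
h = 0.62415² = 0.38957 m.

0.390 m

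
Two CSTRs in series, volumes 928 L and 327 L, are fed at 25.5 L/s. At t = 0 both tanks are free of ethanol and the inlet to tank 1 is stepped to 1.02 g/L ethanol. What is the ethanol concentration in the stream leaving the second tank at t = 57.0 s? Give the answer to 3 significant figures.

Time constants: τᵢ = Vᵢ/Q for each well-mixed tank.
τ₁ = 928/25.5 = 36.392 s; τ₂ = 327/25.5 = 12.824 s.
Solving the cascade with C₁(0)=C₂(0)=0 gives C₂(t) = C_in[1 − (τ₁ e^(−t/τ₁) − τ₂ e^(−t/τ₂))/(τ₁ − τ₂)].
At t = 57.0: e^(−t/τ₁) = 0.20882, e^(−t/τ₂) = 0.011738.
C₂ = 1.02·[1 − (36.392·0.20882 − 12.824·0.011738)/(23.569)] = 1.02·0.68395 = 0.69762 g/L.

0.698 g/L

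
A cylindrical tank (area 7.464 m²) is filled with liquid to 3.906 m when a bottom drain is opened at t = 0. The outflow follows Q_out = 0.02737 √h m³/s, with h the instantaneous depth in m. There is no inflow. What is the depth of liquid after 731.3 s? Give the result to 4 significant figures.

0.4039 m

Unsteady balance on liquid volume: A dh/dt = −0.02737 √h.
This is separable: 2 d(√h)/dt = −0.02737/A, so √h = √h₀ − (0.02737/(2A)) t.
√h = √3.906 − 0.02737·731.3/(2·7.464) = 1.97636 − 1.34081 = 0.635546.
h = 0.635546² = 0.403918 m.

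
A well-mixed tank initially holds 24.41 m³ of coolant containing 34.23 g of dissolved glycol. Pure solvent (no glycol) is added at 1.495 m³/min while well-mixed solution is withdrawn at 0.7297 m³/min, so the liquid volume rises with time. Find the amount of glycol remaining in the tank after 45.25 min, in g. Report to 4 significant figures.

14.75 g

Total volume: dV/dt = Q_in − Q_out = 0.765300 m³/min, so V(t) = 24.41 + 0.765300 t and V(45.25) = 59.0398 m³.
Species balance (pure solvent in): dm/dt = −Q_out · m/V(t).
dm/m = −Q_out dt/(V₀ + 0.765300 t); integrating gives ln(m/m₀) = −(Q_out/(Q_in−Q_out)) ln(V/V₀).
m = m₀ (V₀/V)^(Q_out/(Q_in−Q_out)) = 34.23 × (24.41/59.0398)^(0.953482) = 14.7459 g.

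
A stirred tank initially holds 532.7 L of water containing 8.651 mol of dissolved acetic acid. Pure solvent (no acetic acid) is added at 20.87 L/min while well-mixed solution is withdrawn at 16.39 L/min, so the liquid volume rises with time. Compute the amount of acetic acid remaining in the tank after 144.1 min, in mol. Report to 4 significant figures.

0.4740 mol

Let m(t) be the amount of acetic acid. Volume: V(t) = V₀ + (Q_in − Q_out) t = 532.7 + 4.48000 t; V(144.1) = 1178.27 L.
No acetic acid enters, so dm/dt = −Q_out · (m/V).
Separate: dm/m = −Q_out dt/V(t) ⇒ ln(m/m₀) = −(Q_out/(Q_in−Q_out)) ln(V/V₀).
m = m₀ (V₀/V)^(Q_out/(Q_in−Q_out)) = 8.651 × (532.7/1178.27)^(3.65848) = 0.473983 mol.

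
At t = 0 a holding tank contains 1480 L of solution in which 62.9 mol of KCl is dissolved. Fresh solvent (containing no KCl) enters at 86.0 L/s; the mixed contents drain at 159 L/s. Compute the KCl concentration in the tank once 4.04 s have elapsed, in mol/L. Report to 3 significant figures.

Total volume: dV/dt = Q_in − Q_out = -73.000 L/s, so V(t) = 1480 − 73.000 t and V(4.04) = 1185.1 L.
Species balance (pure solvent in): dm/dt = −Q_out · m/V(t).
Separate: dm/m = −Q_out dt/V(t) ⇒ ln(m/m₀) = −(Q_out/(Q_in−Q_out)) ln(V/V₀).
m = m₀ (V₀/V)^(Q_out/(Q_in−Q_out)) = 62.9 × (1480/1185.1)^(-2.1781) = 38.765 mol.
C = m/V = 38.765/1185.1 = 0.032711 mol/L.

0.0327 mol/L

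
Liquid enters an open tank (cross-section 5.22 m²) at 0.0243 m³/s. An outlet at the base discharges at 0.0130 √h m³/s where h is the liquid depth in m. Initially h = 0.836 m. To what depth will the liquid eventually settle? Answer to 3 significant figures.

Level balance: A dh/dt = 0.0243 − 0.0130 √h. Setting dh/dt = 0:
Q_in = 0.0130 √h_ss ⇒ √h_ss = 0.0243/0.0130 = 1.8692.
h_ss = 1.8692² = 3.4940 m. (Since h₀ = 0.836 m < h_ss, the level will rise toward this value.)

3.49 m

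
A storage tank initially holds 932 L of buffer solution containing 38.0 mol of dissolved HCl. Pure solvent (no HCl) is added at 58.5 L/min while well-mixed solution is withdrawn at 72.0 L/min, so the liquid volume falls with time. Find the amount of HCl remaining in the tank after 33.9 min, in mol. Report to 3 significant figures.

1.04 mol

Let m(t) be the amount of HCl. Volume: V(t) = V₀ + (Q_in − Q_out) t = 932 − 13.500 t; V(33.9) = 474.35 L.
Species balance (pure solvent in): dm/dt = −Q_out · m/V(t).
Separate: dm/m = −Q_out dt/V(t) ⇒ ln(m/m₀) = −(Q_out/(Q_in−Q_out)) ln(V/V₀).
m = m₀ (V₀/V)^(Q_out/(Q_in−Q_out)) = 38.0 × (932/474.35)^(-5.3333) = 1.0362 mol.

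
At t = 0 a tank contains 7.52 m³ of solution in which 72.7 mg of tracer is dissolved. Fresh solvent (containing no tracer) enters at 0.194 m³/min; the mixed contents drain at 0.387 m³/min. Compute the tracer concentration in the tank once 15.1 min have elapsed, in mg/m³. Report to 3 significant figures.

5.91 mg/m³

Total volume: dV/dt = Q_in − Q_out = -0.19300 m³/min, so V(t) = 7.52 − 0.19300 t and V(15.1) = 4.6057 m³.
Species balance (pure solvent in): dm/dt = −Q_out · m/V(t).
Separate: dm/m = −Q_out dt/V(t) ⇒ ln(m/m₀) = −(Q_out/(Q_in−Q_out)) ln(V/V₀).
m = m₀ (V₀/V)^(Q_out/(Q_in−Q_out)) = 72.7 × (7.52/4.6057)^(-2.0052) = 27.201 mg.
C = m/V = 27.201/4.6057 = 5.9060 mg/m³.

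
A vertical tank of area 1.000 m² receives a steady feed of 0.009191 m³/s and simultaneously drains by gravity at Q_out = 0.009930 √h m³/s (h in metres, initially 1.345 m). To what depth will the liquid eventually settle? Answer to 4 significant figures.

0.8567 m

Mass balance (ρ constant): A dh/dt = Q_in − 0.009930 √h. At steady state dh/dt = 0:
Q_in = 0.009930 √h_ss ⇒ √h_ss = 0.009191/0.009930 = 0.925579.
h_ss = 0.925579² = 0.856697 m. (Since h₀ = 1.345 m > h_ss, the level will fall toward this value.)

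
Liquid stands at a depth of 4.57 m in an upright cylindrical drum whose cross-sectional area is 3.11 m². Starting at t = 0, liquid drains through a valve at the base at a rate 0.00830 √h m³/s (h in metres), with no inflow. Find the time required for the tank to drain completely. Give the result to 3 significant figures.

Mass balance (ρ constant): A dh/dt = −0.00830 √h.
∫ h^(−1/2) dh = −(0.00830/A) ∫ dt, giving 2√h = 2√h₀ − (0.00830/A) t.
Set h = 0: 2√h₀ = (0.00830/A) t_empty ⇒ t_empty = 2A√h₀/0.00830.
t_empty = 2·3.11·√4.57/0.00830 = 6.2200·2.1378/0.00830 = 1602.0 s.

1600 s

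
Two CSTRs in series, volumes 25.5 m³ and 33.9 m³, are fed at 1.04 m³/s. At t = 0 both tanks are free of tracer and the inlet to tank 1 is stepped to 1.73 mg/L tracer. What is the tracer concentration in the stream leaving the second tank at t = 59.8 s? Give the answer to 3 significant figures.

1.07 mg/L

Time constants: τᵢ = Vᵢ/Q for each well-mixed tank.
τ₁ = 25.5/1.04 = 24.519 s; τ₂ = 33.9/1.04 = 32.596 s.
Solving the cascade with C₁(0)=C₂(0)=0 gives C₂(t) = C_in[1 − (τ₁ e^(−t/τ₁) − τ₂ e^(−t/τ₂))/(τ₁ − τ₂)].
At t = 59.8: e^(−t/τ₁) = 0.087257, e^(−t/τ₂) = 0.15968.
C₂ = 1.73·[1 − (24.519·0.087257 − 32.596·0.15968)/(-8.0769)] = 1.73·0.62046 = 1.0734 mg/L.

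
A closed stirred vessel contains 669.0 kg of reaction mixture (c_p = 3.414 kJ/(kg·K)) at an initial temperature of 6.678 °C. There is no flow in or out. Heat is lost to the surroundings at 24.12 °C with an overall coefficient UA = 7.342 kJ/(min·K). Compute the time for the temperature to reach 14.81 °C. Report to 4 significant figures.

195.3 min

Lumped-capacitance energy balance: M c_p dT/dt = UA(T_amb − T).
τ = M c_p/UA = 311.082 min; T_ss = T_amb = 24.1200 °C.
T(t) = T_ss + (T₀ − T_ss)e^(−t/τ); set T = 14.81:
t = −τ ln[(T − T_ss)/(T₀ − T_ss)] = −311.082 · ln(0.533769) = 195.295 min.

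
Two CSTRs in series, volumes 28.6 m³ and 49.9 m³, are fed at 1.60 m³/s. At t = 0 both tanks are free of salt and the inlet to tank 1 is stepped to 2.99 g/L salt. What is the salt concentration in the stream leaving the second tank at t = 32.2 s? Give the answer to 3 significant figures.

Each tank obeys Vᵢ dCᵢ/dt = Q(Cᵢ₋₁ − Cᵢ), so τᵢ = Vᵢ/Q.
τ₁ = 28.6/1.60 = 17.875 s; τ₂ = 49.9/1.60 = 31.187 s.
Tank 1: C₁ = C_in(1 − e^(−t/τ₁)). Tank 2 (τ₁ ≠ τ₂): C₂ = C_in[1 − (τ₁ e^(−t/τ₁) − τ₂ e^(−t/τ₂))/(τ₁ − τ₂)].
At t = 32.2: e^(−t/τ₁) = 0.16507, e^(−t/τ₂) = 0.35613.
C₂ = 2.99·[1 − (17.875·0.16507 − 31.187·0.35613)/(-13.312)] = 2.99·0.38733 = 1.1581 g/L.

1.16 g/L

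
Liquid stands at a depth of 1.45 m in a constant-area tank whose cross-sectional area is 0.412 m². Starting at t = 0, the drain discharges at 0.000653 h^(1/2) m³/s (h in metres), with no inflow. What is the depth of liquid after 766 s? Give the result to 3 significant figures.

0.357 m

With no inflow, A dh/dt = −0.000653 √h.
Separate and integrate: 2(√h − √h₀) = −(0.000653/A) t.
√h = √1.45 − 0.000653·766/(2·0.412) = 1.2042 − 0.60704 = 0.59712.
h = 0.59712² = 0.35656 m.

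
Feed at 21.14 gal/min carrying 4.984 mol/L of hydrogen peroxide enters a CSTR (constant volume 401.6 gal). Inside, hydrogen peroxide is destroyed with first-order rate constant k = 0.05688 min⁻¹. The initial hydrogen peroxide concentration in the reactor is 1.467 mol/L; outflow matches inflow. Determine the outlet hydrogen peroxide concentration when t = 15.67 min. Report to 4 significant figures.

V dC/dt = Q(C_in − C) − k V C.
dC/dt = (Q/V) C_in − (Q/V + k) C; effective rate a = Q/V + k = 0.0526394 + 0.05688 = 0.109519 min⁻¹.
C_ss = Q C_in/(Q + kV) = 2.39551 mol/L; C(t) = C_ss + (C₀ − C_ss) e^(−a t).
C(15.67) = 2.39551 + (-0.928511)·e^(−0.109519·15.67) = 2.39551 + (-0.928511)·0.179753 = 2.22861 mol/L.

2.229 mol/L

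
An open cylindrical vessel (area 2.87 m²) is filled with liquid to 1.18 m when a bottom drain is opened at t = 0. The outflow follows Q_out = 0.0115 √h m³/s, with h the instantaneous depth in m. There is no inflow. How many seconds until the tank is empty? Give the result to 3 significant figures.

With no inflow, A dh/dt = −0.0115 √h.
This is separable: 2 d(√h)/dt = −0.0115/A, so √h = √h₀ − (0.0115/(2A)) t.
Tank is empty when √h = 0: t_empty = 2A√h₀/0.0115.
t_empty = 2·2.87·√1.18/0.0115 = 5.7400·1.0863/0.0115 = 542.19 s.

542 s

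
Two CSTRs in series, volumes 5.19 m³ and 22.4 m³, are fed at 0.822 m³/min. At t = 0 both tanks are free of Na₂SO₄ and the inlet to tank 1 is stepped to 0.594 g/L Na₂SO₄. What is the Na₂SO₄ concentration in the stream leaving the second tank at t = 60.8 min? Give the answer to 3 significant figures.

0.511 g/L

Each tank obeys Vᵢ dCᵢ/dt = Q(Cᵢ₋₁ − Cᵢ), so τᵢ = Vᵢ/Q.
τ₁ = 5.19/0.822 = 6.3139 min; τ₂ = 22.4/0.822 = 27.251 min.
Tank 1: C₁ = C_in(1 − e^(−t/τ₁)). Tank 2 (τ₁ ≠ τ₂): C₂ = C_in[1 − (τ₁ e^(−t/τ₁) − τ₂ e^(−t/τ₂))/(τ₁ − τ₂)].
At t = 60.8: e^(−t/τ₁) = 6.5754e-05, e^(−t/τ₂) = 0.10741.
C₂ = 0.594·[1 − (6.3139·6.5754e-05 − 27.251·0.10741)/(-20.937)] = 0.594·0.86022 = 0.51097 g/L.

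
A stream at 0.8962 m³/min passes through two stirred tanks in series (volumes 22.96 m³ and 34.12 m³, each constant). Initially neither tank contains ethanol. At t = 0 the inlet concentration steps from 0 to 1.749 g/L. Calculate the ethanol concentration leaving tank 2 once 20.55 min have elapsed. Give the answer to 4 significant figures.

0.2455 g/L

Each tank obeys Vᵢ dCᵢ/dt = Q(Cᵢ₋₁ − Cᵢ), so τᵢ = Vᵢ/Q.
τ₁ = 22.96/0.8962 = 25.6193 min; τ₂ = 34.12/0.8962 = 38.0719 min.
Tank 1: C₁ = C_in(1 − e^(−t/τ₁)). Tank 2 (τ₁ ≠ τ₂): C₂ = C_in[1 − (τ₁ e^(−t/τ₁) − τ₂ e^(−t/τ₂))/(τ₁ − τ₂)].
At t = 20.55: e^(−t/τ₁) = 0.448373, e^(−t/τ₂) = 0.582883.
C₂ = 1.749·[1 − (25.6193·0.448373 − 38.0719·0.582883)/(-12.4526)] = 1.749·0.140383 = 0.245529 g/L.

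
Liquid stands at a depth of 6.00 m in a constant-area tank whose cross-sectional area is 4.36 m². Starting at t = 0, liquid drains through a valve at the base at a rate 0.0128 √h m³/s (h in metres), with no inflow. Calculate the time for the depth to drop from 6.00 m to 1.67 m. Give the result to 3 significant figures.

With no inflow, A dh/dt = −0.0128 √h.
∫ h^(−1/2) dh = −(0.0128/A) ∫ dt, giving 2√h = 2√h₀ − (0.0128/A) t.
t = 2A(√h₀ − √h)/0.0128 = 2·4.36·(√6.00 − √1.67)/0.0128
  = 8.7200 × (2.4495 − 1.2923) / 0.0128 = 788.35 s.

788 s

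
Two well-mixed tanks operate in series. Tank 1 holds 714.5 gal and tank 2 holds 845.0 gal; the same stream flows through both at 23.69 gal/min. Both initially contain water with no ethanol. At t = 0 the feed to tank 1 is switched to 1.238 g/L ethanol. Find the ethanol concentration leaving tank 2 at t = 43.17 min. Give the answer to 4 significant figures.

Species balance on tank i: dCᵢ/dt = (Cᵢ₋₁ − Cᵢ)/τᵢ with τᵢ = Vᵢ/Q.
τ₁ = 714.5/23.69 = 30.1604 min; τ₂ = 845.0/23.69 = 35.6691 min.
Tank 1: C₁ = C_in(1 − e^(−t/τ₁)). Tank 2 (τ₁ ≠ τ₂): C₂ = C_in[1 − (τ₁ e^(−t/τ₁) − τ₂ e^(−t/τ₂))/(τ₁ − τ₂)].
At t = 43.17: e^(−t/τ₁) = 0.238987, e^(−t/τ₂) = 0.298110.
C₂ = 1.238·[1 − (30.1604·0.238987 − 35.6691·0.298110)/(-5.50865)] = 1.238·0.378185 = 0.468193 g/L.

0.4682 g/L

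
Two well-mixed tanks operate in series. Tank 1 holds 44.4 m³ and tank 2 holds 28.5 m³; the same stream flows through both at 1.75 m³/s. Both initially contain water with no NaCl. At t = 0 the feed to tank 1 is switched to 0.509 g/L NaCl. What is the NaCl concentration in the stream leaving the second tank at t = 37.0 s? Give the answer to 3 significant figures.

0.272 g/L

Species balance on tank i: dCᵢ/dt = (Cᵢ₋₁ − Cᵢ)/τᵢ with τᵢ = Vᵢ/Q.
τ₁ = 44.4/1.75 = 25.371 s; τ₂ = 28.5/1.75 = 16.286 s.
Tank 1: C₁ = C_in(1 − e^(−t/τ₁)). Tank 2 (τ₁ ≠ τ₂): C₂ = C_in[1 − (τ₁ e^(−t/τ₁) − τ₂ e^(−t/τ₂))/(τ₁ − τ₂)].
At t = 37.0: e^(−t/τ₁) = 0.23262, e^(−t/τ₂) = 0.10311.
C₂ = 0.509·[1 − (25.371·0.23262 − 16.286·0.10311)/(9.0857)] = 0.509·0.53523 = 0.27243 g/L.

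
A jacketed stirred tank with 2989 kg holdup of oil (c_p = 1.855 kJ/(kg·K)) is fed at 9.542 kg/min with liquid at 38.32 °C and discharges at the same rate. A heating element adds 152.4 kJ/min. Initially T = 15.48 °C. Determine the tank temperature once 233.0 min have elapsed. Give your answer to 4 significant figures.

31.98 °C

Unsteady energy balance on the tank contents: M c_p dT/dt = ṁ c_p (T_in − T) + 152.4.
τ = M/ṁ = 313.247 min; T_ss = T_in + Q̇/(ṁ c_p) = 38.32 + 152.4/(9.542·1.855) = 46.9300 °C.
Solution: T(t) = T_ss + (T₀ − T_ss) e^(−t/τ).
T(233.0) = 46.9300 + (-31.4500)·e^(−233.0/313.247) = 46.9300 + (-31.4500)·0.475294 = 31.9820 °C.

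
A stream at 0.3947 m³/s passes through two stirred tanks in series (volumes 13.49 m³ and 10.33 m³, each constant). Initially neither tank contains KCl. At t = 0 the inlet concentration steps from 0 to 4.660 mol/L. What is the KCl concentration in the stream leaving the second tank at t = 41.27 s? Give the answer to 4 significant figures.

1.861 mol/L

Time constants: τᵢ = Vᵢ/Q for each well-mixed tank.
τ₁ = 13.49/0.3947 = 34.1779 s; τ₂ = 10.33/0.3947 = 26.1718 s.
Tank 1: C₁ = C_in(1 − e^(−t/τ₁)). Tank 2 (τ₁ ≠ τ₂): C₂ = C_in[1 − (τ₁ e^(−t/τ₁) − τ₂ e^(−t/τ₂))/(τ₁ − τ₂)].
At t = 41.27: e^(−t/τ₁) = 0.298942, e^(−t/τ₂) = 0.206617.
C₂ = 4.660·[1 − (34.1779·0.298942 − 26.1718·0.206617)/(8.00608)] = 4.660·0.399250 = 1.86050 mol/L.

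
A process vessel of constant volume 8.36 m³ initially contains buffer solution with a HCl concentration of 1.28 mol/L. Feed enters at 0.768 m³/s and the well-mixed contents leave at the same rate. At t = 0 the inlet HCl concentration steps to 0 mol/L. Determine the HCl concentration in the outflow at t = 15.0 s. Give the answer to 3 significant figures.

0.323 mol/L

Accumulation = in − out for the solute gives V dC/dt = Q(C_in − C).
So dC/dt = (C_in − C)/τ with τ = V/Q = 8.36/0.768 = 10.885 s.
This is linear first-order; C(t) = C_in + (C₀ − C_in) e^(−t/τ).
C(15.0) = 0 + (1.28 − 0)·e^(−15.0/10.885) = 0 + (1.2800)·0.25208 = 0.32267 mol/L.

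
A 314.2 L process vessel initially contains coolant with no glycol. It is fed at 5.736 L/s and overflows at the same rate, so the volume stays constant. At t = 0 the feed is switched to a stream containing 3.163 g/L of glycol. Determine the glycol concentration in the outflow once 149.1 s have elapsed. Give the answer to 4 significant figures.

Transient balance on the dissolved component: V dC/dt = Q(C_in − C).
So dC/dt = (C_in − C)/τ with τ = V/Q = 314.2/5.736 = 54.7768 s.
Solution: C(t) = C_in + (C₀ − C_in) e^(−t/τ).
C(149.1) = 3.163 + (0 − 3.163)·e^(−149.1/54.7768) = 3.163 + (-3.16300)·0.0657462 = 2.95504 g/L.

2.955 g/L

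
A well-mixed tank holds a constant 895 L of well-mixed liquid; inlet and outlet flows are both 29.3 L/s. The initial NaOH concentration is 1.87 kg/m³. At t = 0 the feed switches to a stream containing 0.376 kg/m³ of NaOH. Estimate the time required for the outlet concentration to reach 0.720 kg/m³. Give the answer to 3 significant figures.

Mass balance on the solute (V constant): V dC/dt = Q(C_in − C), so τ = V/Q = 30.546 s.
C(t) = C_in + (C₀ − C_in) e^(−t/τ). Set C = 0.720 and solve for t:
e^(−t/τ) = (C − C_in)/(C₀ − C_in) = (0.720 − 0.376)/(1.87 − 0.376) = 0.23025
t = −τ ln(…) = 30.546 × 1.4686 = 44.859 s.

44.9 s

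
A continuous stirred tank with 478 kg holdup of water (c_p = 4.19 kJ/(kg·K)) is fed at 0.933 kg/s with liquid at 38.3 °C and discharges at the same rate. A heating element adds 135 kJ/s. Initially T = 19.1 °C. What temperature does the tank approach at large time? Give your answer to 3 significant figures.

72.8 °C

M c_p dT/dt = ṁ c_p (T_in − T) + Q̇.
At steady state dT/dt = 0 ⇒ T_ss = T_in + Q̇/(ṁ c_p) = 38.3 + 135/(0.933·4.19) = 72.833 °C.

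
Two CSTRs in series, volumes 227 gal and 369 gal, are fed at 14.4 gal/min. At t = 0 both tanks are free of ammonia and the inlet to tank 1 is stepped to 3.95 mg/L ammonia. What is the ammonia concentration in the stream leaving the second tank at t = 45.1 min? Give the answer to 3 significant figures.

2.55 mg/L

Species balance on tank i: dCᵢ/dt = (Cᵢ₋₁ − Cᵢ)/τᵢ with τᵢ = Vᵢ/Q.
τ₁ = 227/14.4 = 15.764 min; τ₂ = 369/14.4 = 25.625 min.
Tank 1: C₁ = C_in(1 − e^(−t/τ₁)). Tank 2 (τ₁ ≠ τ₂): C₂ = C_in[1 − (τ₁ e^(−t/τ₁) − τ₂ e^(−t/τ₂))/(τ₁ − τ₂)].
At t = 45.1: e^(−t/τ₁) = 0.057213, e^(−t/τ₂) = 0.17204.
C₂ = 3.95·[1 − (15.764·0.057213 − 25.625·0.17204)/(-9.8611)] = 3.95·0.64439 = 2.5453 mg/L.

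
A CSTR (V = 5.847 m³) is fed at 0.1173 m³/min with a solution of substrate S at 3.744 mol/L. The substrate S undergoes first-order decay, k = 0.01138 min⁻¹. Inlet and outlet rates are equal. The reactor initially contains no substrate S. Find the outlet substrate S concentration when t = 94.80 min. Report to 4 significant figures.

V dC/dt = Q(C_in − C) − k V C.
dC/dt = (Q/V) C_in − (Q/V + k) C; effective rate a = Q/V + k = 0.0200616 + 0.01138 = 0.0314416 min⁻¹.
C_ss = Q C_in/(Q + kV) = 2.38889 mol/L; C(t) = C_ss + (C₀ − C_ss) e^(−a t).
C(94.80) = 2.38889 + (-2.38889)·e^(−0.0314416·94.80) = 2.38889 + (-2.38889)·0.0507593 = 2.26763 mol/L.

2.268 mol/L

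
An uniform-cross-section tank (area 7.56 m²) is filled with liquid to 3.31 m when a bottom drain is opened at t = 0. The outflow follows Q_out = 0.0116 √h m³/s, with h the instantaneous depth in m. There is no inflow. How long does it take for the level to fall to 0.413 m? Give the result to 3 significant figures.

1530 s

With no inflow, A dh/dt = −0.0116 √h.
This is separable: 2 d(√h)/dt = −0.0116/A, so √h = √h₀ − (0.0116/(2A)) t.
t = 2A(√h₀ − √h)/0.0116 = 2·7.56·(√3.31 − √0.413)/0.0116
  = 15.120 × (1.8193 − 0.64265) / 0.0116 = 1533.8 s.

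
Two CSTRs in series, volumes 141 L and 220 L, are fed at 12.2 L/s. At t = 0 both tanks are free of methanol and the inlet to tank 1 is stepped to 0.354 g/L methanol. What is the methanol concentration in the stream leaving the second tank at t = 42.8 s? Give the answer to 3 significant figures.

0.278 g/L

Time constants: τᵢ = Vᵢ/Q for each well-mixed tank.
τ₁ = 141/12.2 = 11.557 s; τ₂ = 220/12.2 = 18.033 s.
Solving the cascade with C₁(0)=C₂(0)=0 gives C₂(t) = C_in[1 − (τ₁ e^(−t/τ₁) − τ₂ e^(−t/τ₂))/(τ₁ − τ₂)].
At t = 42.8: e^(−t/τ₁) = 0.024643, e^(−t/τ₂) = 0.093158.
C₂ = 0.354·[1 − (11.557·0.024643 − 18.033·0.093158)/(-6.4754)] = 0.354·0.78455 = 0.27773 g/L.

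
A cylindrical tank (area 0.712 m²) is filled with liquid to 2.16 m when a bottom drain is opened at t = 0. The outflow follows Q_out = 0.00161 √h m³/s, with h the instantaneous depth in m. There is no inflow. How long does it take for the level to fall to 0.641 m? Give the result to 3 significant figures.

A dh/dt = −Q_out = −0.00161 √h.
Separate and integrate: 2(√h − √h₀) = −(0.00161/A) t.
t = 2A(√h₀ − √h)/0.00161 = 2·0.712·(√2.16 − √0.641)/0.00161
  = 1.4240 × (1.4697 − 0.80062) / 0.00161 = 591.77 s.

592 s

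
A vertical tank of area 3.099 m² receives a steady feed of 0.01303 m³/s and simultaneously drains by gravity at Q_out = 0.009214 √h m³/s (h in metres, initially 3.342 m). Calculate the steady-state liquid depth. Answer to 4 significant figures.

Level balance: A dh/dt = 0.01303 − 0.009214 √h. Setting dh/dt = 0:
Q_in = 0.009214 √h_ss ⇒ √h_ss = 0.01303/0.009214 = 1.41415.
h_ss = 1.41415² = 1.99983 m. (Since h₀ = 3.342 m > h_ss, the level will fall toward this value.)

2.000 m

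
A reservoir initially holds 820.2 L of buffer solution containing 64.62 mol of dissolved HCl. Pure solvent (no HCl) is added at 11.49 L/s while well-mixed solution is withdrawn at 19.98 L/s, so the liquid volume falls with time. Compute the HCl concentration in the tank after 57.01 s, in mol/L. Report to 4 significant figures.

0.02356 mol/L

Total volume: dV/dt = Q_in − Q_out = -8.49000 L/s, so V(t) = 820.2 − 8.49000 t and V(57.01) = 336.185 L.
No HCl enters, so dm/dt = −Q_out · (m/V).
Separate: dm/m = −Q_out dt/V(t) ⇒ ln(m/m₀) = −(Q_out/(Q_in−Q_out)) ln(V/V₀).
m = m₀ (V₀/V)^(Q_out/(Q_in−Q_out)) = 64.62 × (820.2/336.185)^(-2.35336) = 7.92163 mol.
C = m/V = 7.92163/336.185 = 0.0235633 mol/L.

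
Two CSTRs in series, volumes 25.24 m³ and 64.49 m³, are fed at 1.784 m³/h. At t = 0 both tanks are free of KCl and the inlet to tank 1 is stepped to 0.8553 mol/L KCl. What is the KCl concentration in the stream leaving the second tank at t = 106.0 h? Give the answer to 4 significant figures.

0.7807 mol/L

Species balance on tank i: dCᵢ/dt = (Cᵢ₋₁ − Cᵢ)/τᵢ with τᵢ = Vᵢ/Q.
τ₁ = 25.24/1.784 = 14.1480 h; τ₂ = 64.49/1.784 = 36.1491 h.
Solving the cascade with C₁(0)=C₂(0)=0 gives C₂(t) = C_in[1 − (τ₁ e^(−t/τ₁) − τ₂ e^(−t/τ₂))/(τ₁ − τ₂)].
At t = 106.0: e^(−t/τ₁) = 0.000557396, e^(−t/τ₂) = 0.0532744.
C₂ = 0.8553·[1 − (14.1480·0.000557396 − 36.1491·0.0532744)/(-22.0011)] = 0.8553·0.912826 = 0.780740 mol/L.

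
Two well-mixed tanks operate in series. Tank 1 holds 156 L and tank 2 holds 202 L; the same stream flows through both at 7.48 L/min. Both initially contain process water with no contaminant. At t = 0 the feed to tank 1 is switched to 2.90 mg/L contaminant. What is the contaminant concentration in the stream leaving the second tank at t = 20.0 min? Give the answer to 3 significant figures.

Each tank obeys Vᵢ dCᵢ/dt = Q(Cᵢ₋₁ − Cᵢ), so τᵢ = Vᵢ/Q.
τ₁ = 156/7.48 = 20.856 min; τ₂ = 202/7.48 = 27.005 min.
Solving the cascade with C₁(0)=C₂(0)=0 gives C₂(t) = C_in[1 − (τ₁ e^(−t/τ₁) − τ₂ e^(−t/τ₂))/(τ₁ − τ₂)].
At t = 20.0: e^(−t/τ₁) = 0.38329, e^(−t/τ₂) = 0.47683.
C₂ = 2.90·[1 − (20.856·0.38329 − 27.005·0.47683)/(-6.1497)] = 2.90·0.20593 = 0.59720 mg/L.

0.597 mg/L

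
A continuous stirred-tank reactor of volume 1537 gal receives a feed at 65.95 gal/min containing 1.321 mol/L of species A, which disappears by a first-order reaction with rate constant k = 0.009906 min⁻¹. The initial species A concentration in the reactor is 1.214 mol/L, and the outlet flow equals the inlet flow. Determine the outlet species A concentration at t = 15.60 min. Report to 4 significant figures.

Species balance: V dC/dt = Q C_in − Q C − k V C.
dC/dt = (Q/V) C_in − (Q/V + k) C; effective rate a = Q/V + k = 0.0429083 + 0.009906 = 0.0528143 min⁻¹.
C_ss = Q C_in/(Q + kV) = 1.07323 mol/L; C(t) = C_ss + (C₀ − C_ss) e^(−a t).
C(15.60) = 1.07323 + (0.140771)·e^(−0.0528143·15.60) = 1.07323 + (0.140771)·0.438716 = 1.13499 mol/L.

1.135 mol/L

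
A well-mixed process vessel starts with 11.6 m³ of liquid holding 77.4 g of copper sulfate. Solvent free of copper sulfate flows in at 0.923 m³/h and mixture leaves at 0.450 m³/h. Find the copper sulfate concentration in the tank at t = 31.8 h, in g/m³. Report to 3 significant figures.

Total volume: dV/dt = Q_in − Q_out = 0.47300 m³/h, so V(t) = 11.6 + 0.47300 t and V(31.8) = 26.641 m³.
No copper sulfate enters, so dm/dt = −Q_out · (m/V).
dm/m = −Q_out dt/(V₀ + 0.47300 t); integrating gives ln(m/m₀) = −(Q_out/(Q_in−Q_out)) ln(V/V₀).
m = m₀ (V₀/V)^(Q_out/(Q_in−Q_out)) = 77.4 × (11.6/26.641)^(0.95137) = 35.091 g.
C = m/V = 35.091/26.641 = 1.3172 g/m³.

1.32 g/m³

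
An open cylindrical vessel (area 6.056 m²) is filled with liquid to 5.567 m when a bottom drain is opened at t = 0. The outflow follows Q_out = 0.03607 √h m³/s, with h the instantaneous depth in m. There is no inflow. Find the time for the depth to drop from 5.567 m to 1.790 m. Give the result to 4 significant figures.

With no inflow, A dh/dt = −0.03607 √h.
Separate and integrate: 2(√h − √h₀) = −(0.03607/A) t.
t = 2A(√h₀ − √h)/0.03607 = 2·6.056·(√5.567 − √1.790)/0.03607
  = 12.1120 × (2.35945 − 1.33791) / 0.03607 = 343.025 s.

343.0 s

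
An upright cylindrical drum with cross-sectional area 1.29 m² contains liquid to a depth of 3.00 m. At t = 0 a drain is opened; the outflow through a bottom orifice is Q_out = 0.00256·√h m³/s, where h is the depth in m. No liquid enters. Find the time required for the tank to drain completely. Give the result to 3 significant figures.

1750 s

Accumulation of liquid (constant cross-section A): A dh/dt = −0.00256 √h.
∫ h^(−1/2) dh = −(0.00256/A) ∫ dt, giving 2√h = 2√h₀ − (0.00256/A) t.
Set h = 0: 2√h₀ = (0.00256/A) t_empty ⇒ t_empty = 2A√h₀/0.00256.
t_empty = 2·1.29·√3.00/0.00256 = 2.5800·1.7321/0.00256 = 1745.6 s.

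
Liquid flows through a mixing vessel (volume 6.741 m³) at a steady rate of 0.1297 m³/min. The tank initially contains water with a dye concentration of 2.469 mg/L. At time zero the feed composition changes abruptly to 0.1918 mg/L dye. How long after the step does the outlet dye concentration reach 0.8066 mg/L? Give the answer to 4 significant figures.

Species balance on the tank: V dC/dt = Q(C_in − C), so τ = V/Q = 51.9738 min.
C(t) = C_in + (C₀ − C_in) e^(−t/τ). Set C = 0.8066 and solve for t:
e^(−t/τ) = (C − C_in)/(C₀ − C_in) = (0.8066 − 0.1918)/(2.469 − 0.1918) = 0.269981
t = −τ ln(…) = 51.9738 × 1.30940 = 68.0547 min.

68.05 min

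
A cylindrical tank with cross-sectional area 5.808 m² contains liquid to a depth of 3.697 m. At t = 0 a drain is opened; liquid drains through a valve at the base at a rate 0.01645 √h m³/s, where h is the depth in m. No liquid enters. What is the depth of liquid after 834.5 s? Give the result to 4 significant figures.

A dh/dt = −Q_out = −0.01645 √h.
∫ h^(−1/2) dh = −(0.01645/A) ∫ dt, giving 2√h = 2√h₀ − (0.01645/A) t.
√h = √3.697 − 0.01645·834.5/(2·5.808) = 1.92276 − 1.18178 = 0.740981.
h = 0.740981² = 0.549053 m.

0.5491 m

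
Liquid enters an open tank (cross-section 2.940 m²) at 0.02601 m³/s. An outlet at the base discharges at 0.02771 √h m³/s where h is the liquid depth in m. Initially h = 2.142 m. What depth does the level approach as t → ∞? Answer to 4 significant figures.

0.8811 m

Level balance: A dh/dt = 0.02601 − 0.02771 √h. Setting dh/dt = 0:
Q_in = 0.02771 √h_ss ⇒ √h_ss = 0.02601/0.02771 = 0.938650.
h_ss = 0.938650² = 0.881064 m. (Since h₀ = 2.142 m > h_ss, the level will fall toward this value.)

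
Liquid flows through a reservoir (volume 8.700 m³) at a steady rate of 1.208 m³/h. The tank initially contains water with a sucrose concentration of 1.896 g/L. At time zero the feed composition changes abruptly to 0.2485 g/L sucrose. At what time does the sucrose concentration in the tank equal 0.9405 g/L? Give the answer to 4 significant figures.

Species balance: V dC/dt = Q(C_in − C) ⇒ τ = V/Q = 7.20199 h.
C(t) = C_in + (C₀ − C_in) e^(−t/τ). Set C = 0.9405 and solve for t:
e^(−t/τ) = (C − C_in)/(C₀ − C_in) = (0.9405 − 0.2485)/(1.896 − 0.2485) = 0.420030
t = −τ ln(…) = 7.20199 × 0.867428 = 6.24721 h.

6.247 h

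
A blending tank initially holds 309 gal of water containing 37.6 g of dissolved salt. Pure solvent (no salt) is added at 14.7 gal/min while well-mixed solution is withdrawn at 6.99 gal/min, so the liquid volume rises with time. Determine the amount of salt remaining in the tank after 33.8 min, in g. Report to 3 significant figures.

21.6 g

Total volume: dV/dt = Q_in − Q_out = 7.7100 gal/min, so V(t) = 309 + 7.7100 t and V(33.8) = 569.60 gal.
No salt enters, so dm/dt = −Q_out · (m/V).
dm/m = −Q_out dt/(V₀ + 7.7100 t); integrating gives ln(m/m₀) = −(Q_out/(Q_in−Q_out)) ln(V/V₀).
m = m₀ (V₀/V)^(Q_out/(Q_in−Q_out)) = 37.6 × (309/569.60)^(0.90661) = 21.596 g.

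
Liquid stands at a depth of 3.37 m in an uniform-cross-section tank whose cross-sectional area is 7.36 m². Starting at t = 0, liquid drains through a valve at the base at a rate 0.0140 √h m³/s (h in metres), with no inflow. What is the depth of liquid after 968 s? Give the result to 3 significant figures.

0.837 m

With no inflow, A dh/dt = −0.0140 √h.
∫ h^(−1/2) dh = −(0.0140/A) ∫ dt, giving 2√h = 2√h₀ − (0.0140/A) t.
√h = √3.37 − 0.0140·968/(2·7.36) = 1.8358 − 0.92065 = 0.91510.
h = 0.91510² = 0.83741 m.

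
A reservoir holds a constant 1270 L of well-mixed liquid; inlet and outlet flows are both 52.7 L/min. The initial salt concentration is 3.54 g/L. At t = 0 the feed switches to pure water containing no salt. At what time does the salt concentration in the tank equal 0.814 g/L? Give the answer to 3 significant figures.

Species balance: V dC/dt = Q(C_in − C) ⇒ τ = V/Q = 24.099 min.
C(t) = C_in + (C₀ − C_in) e^(−t/τ). Set C = 0.814 and solve for t:
e^(−t/τ) = (C − C_in)/(C₀ − C_in) = (0.814 − 0)/(3.54 − 0) = 0.22994
t = −τ ln(…) = 24.099 × 1.4699 = 35.423 min.

35.4 min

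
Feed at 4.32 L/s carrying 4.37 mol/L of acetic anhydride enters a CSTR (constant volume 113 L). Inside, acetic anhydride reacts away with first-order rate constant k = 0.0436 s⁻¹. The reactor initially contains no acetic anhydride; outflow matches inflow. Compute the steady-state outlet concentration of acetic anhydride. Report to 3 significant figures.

Species balance: V dC/dt = Q C_in − Q C − k V C.
Steady state (dC/dt = 0): C_ss = Q C_in/(Q + kV) = C_in/(1 + kV/Q).
C_ss = 4.32·4.37/(4.32 + 0.0436·113) = 18.878/9.2468 = 2.0416 mol/L.

2.04 mol/L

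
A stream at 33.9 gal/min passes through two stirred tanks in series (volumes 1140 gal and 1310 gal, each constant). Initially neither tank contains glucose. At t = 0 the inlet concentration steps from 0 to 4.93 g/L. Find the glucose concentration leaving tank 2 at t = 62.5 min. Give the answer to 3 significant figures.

2.55 g/L

Each tank obeys Vᵢ dCᵢ/dt = Q(Cᵢ₋₁ − Cᵢ), so τᵢ = Vᵢ/Q.
τ₁ = 1140/33.9 = 33.628 min; τ₂ = 1310/33.9 = 38.643 min.
Solving the cascade with C₁(0)=C₂(0)=0 gives C₂(t) = C_in[1 − (τ₁ e^(−t/τ₁) − τ₂ e^(−t/τ₂))/(τ₁ − τ₂)].
At t = 62.5: e^(−t/τ₁) = 0.15590, e^(−t/τ₂) = 0.19842.
C₂ = 4.93·[1 − (33.628·0.15590 − 38.643·0.19842)/(-5.0147)] = 4.93·0.51643 = 2.5460 g/L.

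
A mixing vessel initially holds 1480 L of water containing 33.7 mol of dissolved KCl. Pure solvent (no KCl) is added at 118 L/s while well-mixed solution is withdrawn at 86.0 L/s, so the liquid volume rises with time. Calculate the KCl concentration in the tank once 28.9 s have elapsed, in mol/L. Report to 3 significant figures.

Let m(t) be the amount of KCl. Volume: V(t) = V₀ + (Q_in − Q_out) t = 1480 + 32.000 t; V(28.9) = 2404.8 L.
No KCl enters, so dm/dt = −Q_out · (m/V).
dm/m = −Q_out dt/(V₀ + 32.000 t); integrating gives ln(m/m₀) = −(Q_out/(Q_in−Q_out)) ln(V/V₀).
m = m₀ (V₀/V)^(Q_out/(Q_in−Q_out)) = 33.7 × (1480/2404.8)^(2.6875) = 9.1424 mol.
C = m/V = 9.1424/2404.8 = 0.0038017 mol/L.

0.00380 mol/L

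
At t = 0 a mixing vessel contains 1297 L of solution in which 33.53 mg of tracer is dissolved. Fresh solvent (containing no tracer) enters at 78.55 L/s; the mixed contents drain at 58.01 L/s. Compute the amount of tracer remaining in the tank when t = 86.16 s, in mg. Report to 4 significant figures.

Let m(t) be the amount of tracer. Volume: V(t) = V₀ + (Q_in − Q_out) t = 1297 + 20.5400 t; V(86.16) = 3066.73 L.
No tracer enters, so dm/dt = −Q_out · (m/V).
Separate: dm/m = −Q_out dt/V(t) ⇒ ln(m/m₀) = −(Q_out/(Q_in−Q_out)) ln(V/V₀).
m = m₀ (V₀/V)^(Q_out/(Q_in−Q_out)) = 33.53 × (1297/3066.73)^(2.82425) = 2.95063 mg.

2.951 mg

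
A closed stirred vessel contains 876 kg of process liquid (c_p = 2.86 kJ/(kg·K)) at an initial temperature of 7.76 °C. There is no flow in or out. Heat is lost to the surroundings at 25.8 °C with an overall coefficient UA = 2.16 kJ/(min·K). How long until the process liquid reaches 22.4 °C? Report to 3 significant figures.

Lumped-capacitance energy balance: M c_p dT/dt = UA(T_amb − T).
τ = M c_p/UA = 1159.9 min; T_ss = T_amb = 25.800 °C.
T(t) = T_ss + (T₀ − T_ss)e^(−t/τ); set T = 22.4:
t = −τ ln[(T − T_ss)/(T₀ − T_ss)] = −1159.9 · ln(0.18847) = 1935.6 min.

1940 min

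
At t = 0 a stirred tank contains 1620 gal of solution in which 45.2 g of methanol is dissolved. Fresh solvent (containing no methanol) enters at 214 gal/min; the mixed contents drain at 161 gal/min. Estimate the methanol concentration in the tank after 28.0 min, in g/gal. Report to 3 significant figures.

0.00202 g/gal

Total volume: dV/dt = Q_in − Q_out = 53.000 gal/min, so V(t) = 1620 + 53.000 t and V(28.0) = 3104.0 gal.
No methanol enters, so dm/dt = −Q_out · (m/V).
dm/m = −Q_out dt/(V₀ + 53.000 t); integrating gives ln(m/m₀) = −(Q_out/(Q_in−Q_out)) ln(V/V₀).
m = m₀ (V₀/V)^(Q_out/(Q_in−Q_out)) = 45.2 × (1620/3104.0)^(3.0377) = 6.2699 g.
C = m/V = 6.2699/3104.0 = 0.0020199 g/gal.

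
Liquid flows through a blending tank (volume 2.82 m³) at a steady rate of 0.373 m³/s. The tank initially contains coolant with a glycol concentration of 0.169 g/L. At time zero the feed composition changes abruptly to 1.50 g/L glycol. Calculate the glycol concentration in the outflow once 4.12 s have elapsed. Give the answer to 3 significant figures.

Transient balance on the dissolved component: V dC/dt = Q(C_in − C).
So dC/dt = (C_in − C)/τ with τ = V/Q = 2.82/0.373 = 7.5603 s.
Solution: C(t) = C_in + (C₀ − C_in) e^(−t/τ).
C(4.12) = 1.50 + (0.169 − 1.50)·e^(−4.12/7.5603) = 1.50 + (-1.3310)·0.57987 = 0.72819 g/L.

0.728 g/L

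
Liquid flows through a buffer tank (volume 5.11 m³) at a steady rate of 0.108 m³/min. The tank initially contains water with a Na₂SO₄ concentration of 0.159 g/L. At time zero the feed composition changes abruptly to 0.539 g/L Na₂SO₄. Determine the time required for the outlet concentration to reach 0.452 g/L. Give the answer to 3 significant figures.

Species balance: V dC/dt = Q(C_in − C) ⇒ τ = V/Q = 47.315 min.
C(t) = C_in + (C₀ − C_in) e^(−t/τ). Set C = 0.452 and solve for t:
e^(−t/τ) = (C − C_in)/(C₀ − C_in) = (0.452 − 0.539)/(0.159 − 0.539) = 0.22895
t = −τ ln(…) = 47.315 × 1.4743 = 69.754 min.

69.8 min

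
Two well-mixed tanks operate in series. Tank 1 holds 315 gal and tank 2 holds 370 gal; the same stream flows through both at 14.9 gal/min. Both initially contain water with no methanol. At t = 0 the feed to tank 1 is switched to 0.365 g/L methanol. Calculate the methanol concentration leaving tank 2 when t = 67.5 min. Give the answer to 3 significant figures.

0.289 g/L

Time constants: τᵢ = Vᵢ/Q for each well-mixed tank.
τ₁ = 315/14.9 = 21.141 min; τ₂ = 370/14.9 = 24.832 min.
Tank 1: C₁ = C_in(1 − e^(−t/τ₁)). Tank 2 (τ₁ ≠ τ₂): C₂ = C_in[1 − (τ₁ e^(−t/τ₁) − τ₂ e^(−t/τ₂))/(τ₁ − τ₂)].
At t = 67.5: e^(−t/τ₁) = 0.041054, e^(−t/τ₂) = 0.065991.
C₂ = 0.365·[1 − (21.141·0.041054 − 24.832·0.065991)/(-3.6913)] = 0.365·0.79119 = 0.28879 g/L.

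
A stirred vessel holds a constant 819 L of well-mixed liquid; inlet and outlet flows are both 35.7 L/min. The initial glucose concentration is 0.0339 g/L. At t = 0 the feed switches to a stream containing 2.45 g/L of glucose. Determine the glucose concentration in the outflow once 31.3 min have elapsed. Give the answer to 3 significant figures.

Species balance on the tank: V dC/dt = Q(C_in − C).
So dC/dt = (C_in − C)/τ with τ = V/Q = 819/35.7 = 22.941 min.
Solution: C(t) = C_in + (C₀ − C_in) e^(−t/τ).
C(31.3) = 2.45 + (0.0339 − 2.45)·e^(−31.3/22.941) = 2.45 + (-2.4161)·0.25554 = 1.8326 g/L.

1.83 g/L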